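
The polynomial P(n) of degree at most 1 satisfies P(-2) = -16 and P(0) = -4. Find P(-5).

Using the Lagrange interpolation formula with nodes -2, 0:
  L_0(n) = n / -2
  L_1(n) = (n + 2) / 2
Then P(n) = -16·L_0(n) - 4·L_1(n).
Expanding and collecting terms gives P(n) = 6n - 4.
Evaluating at n = -5: P(-5) = -34.

-34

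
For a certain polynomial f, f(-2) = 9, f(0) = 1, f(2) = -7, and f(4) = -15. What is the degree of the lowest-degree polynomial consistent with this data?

1

Forward differences of the values at x = -2, 0, 2, 4:
  f  : 9  1  -7  -15
  Δ  : -8  -8  -8
  Δ^2: 0  0
  Δ^3: 0
The first differences are constant (-8) and nonzero, while all higher differences vanish, so the minimal degree is 1.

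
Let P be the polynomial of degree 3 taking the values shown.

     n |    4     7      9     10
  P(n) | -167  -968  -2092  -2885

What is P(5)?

-340

Using the Lagrange interpolation formula with nodes 4, 7, 9, 10:
  L_0(n) = (n - 7)(n - 9)(n - 10) / -90
  L_1(n) = (n - 4)(n - 9)(n - 10) / 18
  L_2(n) = (n - 4)(n - 7)(n - 10) / -10
  L_3(n) = (n - 4)(n - 7)(n - 9) / 18
Then P(n) = -167·L_0(n) - 968·L_1(n) - 2092·L_2(n) - 2885·L_3(n).
Expanding and collecting terms gives P(n) = -3n³ + n² + n + 5.
Evaluating at n = 5: P(5) = -340.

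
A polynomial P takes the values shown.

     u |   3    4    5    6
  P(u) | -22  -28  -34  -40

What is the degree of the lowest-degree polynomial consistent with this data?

Forward differences of the values at u = 3, 4, 5, 6:
  P  : -22  -28  -34  -40
  Δ  : -6  -6  -6
  Δ^2: 0  0
  Δ^3: 0
The first differences are constant (-6) and nonzero, while all higher differences vanish, so the minimal degree is 1.

1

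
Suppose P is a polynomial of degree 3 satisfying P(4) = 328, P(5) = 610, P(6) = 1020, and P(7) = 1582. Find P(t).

Write P(t) = at^3 + bt^2 + ct + d. Substituting each data point gives a linear system:
  64a + 16b + 4c + d = 328
  125a + 25b + 5c + d = 610
  216a + 36b + 6c + d = 1020
  343a + 49b + 7c + d = 1582
Solving the system yields a = 4, b = 4, c = 2, d = 0.
So P(t) = 4t^3 + 4t^2 + 2t.
Check: P(6) = 1020. ✓

P(t) = 4t^3 + 4t^2 + 2t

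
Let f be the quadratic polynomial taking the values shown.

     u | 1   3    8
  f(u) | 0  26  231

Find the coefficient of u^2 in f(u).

4

Write f(u) = au^2 + bu + c. Substituting each data point gives a linear system:
  a + b + c = 0
  9a + 3b + c = 26
  64a + 8b + c = 231
Solving the system yields a = 4, b = -3, c = -1.
So f(u) = 4u² - 3u - 1.
The leading coefficient is 4.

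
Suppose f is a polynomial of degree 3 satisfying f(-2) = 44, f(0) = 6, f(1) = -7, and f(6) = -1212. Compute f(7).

Using the Lagrange interpolation formula with nodes -2, 0, 1, 6:
  L_0(s) = s(s - 1)(s - 6) / -48
  L_1(s) = (s + 2)(s - 1)(s - 6) / 12
  L_2(s) = (s + 2)s(s - 6) / -15
  L_3(s) = (s + 2)s(s - 1) / 240
Then f(s) = 44·L_0(s) + 6·L_1(s) - 7·L_2(s) - 1212·L_3(s).
Expanding and collecting terms gives f(s) = -5s^3 - 3s^2 - 5s + 6.
Evaluating at s = 7: f(7) = -1891.

-1891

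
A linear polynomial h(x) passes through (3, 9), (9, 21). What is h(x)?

h(x) = 2x + 3

Write h(x) = ax + b. Substituting each data point gives a linear system:
  3a + b = 9
  9a + b = 21
Solving the system yields a = 2, b = 3.
So h(x) = 2x + 3.
Check: h(9) = 21. ✓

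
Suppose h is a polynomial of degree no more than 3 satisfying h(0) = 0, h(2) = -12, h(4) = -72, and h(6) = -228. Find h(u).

Using the Lagrange interpolation formula with nodes 0, 2, 4, 6:
  L_0(u) = (u - 2)(u - 4)(u - 6) / -48
  L_1(u) = u(u - 4)(u - 6) / 16
  L_2(u) = u(u - 2)(u - 6) / -16
  L_3(u) = u(u - 2)(u - 4) / 48
Then h(u) = 0·L_0(u) - 12·L_1(u) - 72·L_2(u) - 228·L_3(u).
Expanding and collecting terms gives h(u) = -u³ - 2u.
Check: h(2) = -12. ✓

h(u) = -u^3 - 2u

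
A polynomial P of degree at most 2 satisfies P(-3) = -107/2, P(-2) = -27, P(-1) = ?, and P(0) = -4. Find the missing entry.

-21/2

The 3 known points determine the degree-2 polynomial uniquely.
Write P(n) = an^2 + bn + c. Substituting each data point gives a linear system:
  9a - 3b + c = -107/2
  4a - 2b + c = -27
  c = -4
Solving the system yields a = -5, b = 3/2, c = -4.
So P(n) = -5n^2 + (3/2)n - 4.
Then P(-1) = -21/2.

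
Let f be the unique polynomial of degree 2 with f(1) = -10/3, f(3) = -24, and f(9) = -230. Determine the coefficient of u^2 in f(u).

Write f(u) = au^2 + bu + c. Substituting each data point gives a linear system:
  a + b + c = -10/3
  9a + 3b + c = -24
  81a + 9b + c = -230
Solving the system yields a = -3, b = 5/3, c = -2.
So f(u) = -3u^2 + (5/3)u - 2.
The leading coefficient is -3.

-3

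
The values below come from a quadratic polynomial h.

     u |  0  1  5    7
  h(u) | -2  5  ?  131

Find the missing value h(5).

The 3 known points determine the degree-2 polynomial uniquely.
Write h(u) = au^2 + bu + c. Substituting each data point gives a linear system:
  c = -2
  a + b + c = 5
  49a + 7b + c = 131
Solving the system yields a = 2, b = 5, c = -2.
So h(u) = 2u² + 5u - 2.
Then h(5) = 73.

73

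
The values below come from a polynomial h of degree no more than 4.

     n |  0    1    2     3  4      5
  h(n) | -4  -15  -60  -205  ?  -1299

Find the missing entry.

The 5 known points determine the degree-4 polynomial uniquely.
Write h(n) = an^4 + bn^3 + cn^2 + dn + e. Substituting each data point gives a linear system:
  e = -4
  a + b + c + d + e = -15
  16a + 8b + 4c + 2d + e = -60
  81a + 27b + 9c + 3d + e = -205
  625a + 125b + 25c + 5d + e = -1299
Solving the system yields a = -2, b = 1, c = -6, d = -4, e = -4.
So h(n) = -2n^4 + n^3 - 6n^2 - 4n - 4.
Then h(4) = -564.

-564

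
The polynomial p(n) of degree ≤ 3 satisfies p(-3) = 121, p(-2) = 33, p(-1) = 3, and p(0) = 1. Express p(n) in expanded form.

Using the Lagrange interpolation formula with nodes -3, -2, -1, 0:
  L_0(n) = (n + 2)(n + 1)n / -6
  L_1(n) = (n + 3)(n + 1)n / 2
  L_2(n) = (n + 3)(n + 2)n / -2
  L_3(n) = (n + 3)(n + 2)(n + 1) / 6
Then p(n) = 121·L_0(n) + 33·L_1(n) + 3·L_2(n) + 1·L_3(n).
Expanding and collecting terms gives p(n) = -5n^3 - n^2 + 2n + 1.
Check: p(-1) = 3. ✓

p(n) = -5n^3 - n^2 + 2n + 1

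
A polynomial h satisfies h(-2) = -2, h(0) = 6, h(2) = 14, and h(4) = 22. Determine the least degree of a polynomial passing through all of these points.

1

Forward differences of the values at s = -2, 0, 2, 4:
  h  : -2  6  14  22
  Δ  : 8  8  8
  Δ^2: 0  0
  Δ^3: 0
The first differences are constant (8) and nonzero, while all higher differences vanish, so the minimal degree is 1.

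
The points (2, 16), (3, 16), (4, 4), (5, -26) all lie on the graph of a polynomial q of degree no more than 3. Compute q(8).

Write q(t) = at^3 + bt^2 + ct + d. Substituting each data point gives a linear system:
  8a + 4b + 2c + d = 16
  27a + 9b + 3c + d = 16
  64a + 16b + 4c + d = 4
  125a + 25b + 5c + d = -26
Solving the system yields a = -1, b = 3, c = 4, d = 4.
So q(t) = -t^3 + 3t^2 + 4t + 4.
Then q(8) = -284.

-284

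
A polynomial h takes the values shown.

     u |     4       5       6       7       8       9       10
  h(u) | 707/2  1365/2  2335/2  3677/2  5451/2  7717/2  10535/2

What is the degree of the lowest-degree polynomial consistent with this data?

Forward differences of the values at u = 4, 5, 6, 7, 8, 9, 10:
  h  : 707/2  1365/2  2335/2  3677/2  5451/2  7717/2  10535/2
  Δ  : 329  485  671  887  1133  1409
  Δ^2: 156  186  216  246  276
  Δ^3: 30  30  30  30
  Δ^4: 0  0  0
  Δ^5: 0  0
  Δ^6: 0
The third differences are constant (30) and nonzero, while all higher differences vanish, so the minimal degree is 3.

3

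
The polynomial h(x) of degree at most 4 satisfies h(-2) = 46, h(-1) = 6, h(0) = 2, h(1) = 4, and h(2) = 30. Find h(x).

Write h(x) = ax^4 + bx^3 + cx^2 + dx + e. Substituting each data point gives a linear system:
  16a - 8b + 4c - 2d + e = 46
  a - b + c - d + e = 6
  e = 2
  a + b + c + d + e = 4
  16a + 8b + 4c + 2d + e = 30
Solving the system yields a = 2, b = -1, c = 1, d = 0, e = 2.
So h(x) = 2x^4 - x^3 + x^2 + 2.
Check: h(-2) = 46. ✓

h(x) = 2x^4 - x^3 + x^2 + 2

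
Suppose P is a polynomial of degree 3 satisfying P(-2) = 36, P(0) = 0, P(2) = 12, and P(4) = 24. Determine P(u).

Using the Lagrange interpolation formula with nodes -2, 0, 2, 4:
  L_0(u) = u(u - 2)(u - 4) / -48
  L_1(u) = (u + 2)(u - 2)(u - 4) / 16
  L_2(u) = (u + 2)u(u - 4) / -16
  L_3(u) = (u + 2)u(u - 2) / 48
Then P(u) = 36·L_0(u) + 0·L_1(u) + 12·L_2(u) + 24·L_3(u).
Expanding and collecting terms gives P(u) = -u³ + 6u² - 2u.
Check: P(0) = 0. ✓

P(u) = -u^3 + 6u^2 - 2u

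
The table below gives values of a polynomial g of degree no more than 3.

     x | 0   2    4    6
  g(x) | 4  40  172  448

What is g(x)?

Write g(x) = ax^3 + bx^2 + cx + d. Substituting each data point gives a linear system:
  d = 4
  8a + 4b + 2c + d = 40
  64a + 16b + 4c + d = 172
  216a + 36b + 6c + d = 448
Solving the system yields a = 1, b = 6, c = 2, d = 4.
So g(x) = x³ + 6x² + 2x + 4.
Check: g(4) = 172. ✓

g(x) = x^3 + 6x^2 + 2x + 4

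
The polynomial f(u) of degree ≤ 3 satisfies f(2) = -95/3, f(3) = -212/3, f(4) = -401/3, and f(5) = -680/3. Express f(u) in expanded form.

f(u) = -u^3 - 3u^2 - 5u - 5/3

Using the Lagrange interpolation formula with nodes 2, 3, 4, 5:
  L_0(u) = (u - 3)(u - 4)(u - 5) / -6
  L_1(u) = (u - 2)(u - 4)(u - 5) / 2
  L_2(u) = (u - 2)(u - 3)(u - 5) / -2
  L_3(u) = (u - 2)(u - 3)(u - 4) / 6
Then f(u) = -95/3·L_0(u) - 212/3·L_1(u) - 401/3·L_2(u) - 680/3·L_3(u).
Expanding and collecting terms gives f(u) = -u³ - 3u² - 5u - 5/3.
Check: f(2) = -95/3. ✓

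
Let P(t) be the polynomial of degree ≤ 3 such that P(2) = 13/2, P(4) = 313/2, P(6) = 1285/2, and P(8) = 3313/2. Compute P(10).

6781/2

Write P(t) = at^3 + bt^2 + ct + d. Substituting each data point gives a linear system:
  8a + 4b + 2c + d = 13/2
  64a + 16b + 4c + d = 313/2
  216a + 36b + 6c + d = 1285/2
  512a + 64b + 8c + d = 3313/2
Solving the system yields a = 4, b = -6, c = -1, d = 1/2.
So P(t) = 4t³ - 6t² - t + 1/2.
Then P(10) = 6781/2.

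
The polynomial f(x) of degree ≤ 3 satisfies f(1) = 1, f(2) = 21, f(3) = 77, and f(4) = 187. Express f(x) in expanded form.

Using the Lagrange interpolation formula with nodes 1, 2, 3, 4:
  L_0(x) = (x - 2)(x - 3)(x - 4) / -6
  L_1(x) = (x - 1)(x - 3)(x - 4) / 2
  L_2(x) = (x - 1)(x - 2)(x - 4) / -2
  L_3(x) = (x - 1)(x - 2)(x - 3) / 6
Then f(x) = 1·L_0(x) + 21·L_1(x) + 77·L_2(x) + 187·L_3(x).
Expanding and collecting terms gives f(x) = 3x^3 - x - 1.
Check: f(3) = 77. ✓

f(x) = 3x^3 - x - 1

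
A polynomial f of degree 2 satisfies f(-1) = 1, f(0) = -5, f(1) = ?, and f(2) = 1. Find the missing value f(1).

On equispaced nodes a degree-2 polynomial has vanishing third forward difference, so
  - f(-1) + 3·f(0) - 3·f(1) + f(2) = 0.
Substituting the known values and solving for f(1):
  -3·f(1) = 15
  f(1) = -5.

-5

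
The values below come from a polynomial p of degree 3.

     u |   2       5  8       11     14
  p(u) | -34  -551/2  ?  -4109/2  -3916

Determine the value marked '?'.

-895

The 4 known points determine the degree-3 polynomial uniquely.
Write p(u) = au^3 + bu^2 + cu + d. Substituting each data point gives a linear system:
  8a + 4b + 2c + d = -34
  125a + 25b + 5c + d = -551/2
  1331a + 121b + 11c + d = -4109/2
  2744a + 196b + 14c + d = -3916
Solving the system yields a = -1, b = -6, c = 1/2, d = -3.
So p(u) = -u^3 - 6u^2 + (1/2)u - 3.
Then p(8) = -895.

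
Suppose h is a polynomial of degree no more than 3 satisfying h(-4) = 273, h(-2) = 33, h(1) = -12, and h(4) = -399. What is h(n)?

h(n) = -5n^3 - 4n^2 - 4n + 1

Write h(n) = an^3 + bn^2 + cn + d. Substituting each data point gives a linear system:
  -64a + 16b - 4c + d = 273
  -8a + 4b - 2c + d = 33
  a + b + c + d = -12
  64a + 16b + 4c + d = -399
Solving the system yields a = -5, b = -4, c = -4, d = 1.
So h(n) = -5n^3 - 4n^2 - 4n + 1.
Check: h(-4) = 273. ✓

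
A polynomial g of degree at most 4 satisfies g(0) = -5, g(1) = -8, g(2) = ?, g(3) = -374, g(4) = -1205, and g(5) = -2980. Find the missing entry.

The 5 known points determine the degree-4 polynomial uniquely.
Write g(t) = at^4 + bt^3 + ct^2 + dt + e. Substituting each data point gives a linear system:
  e = -5
  a + b + c + d + e = -8
  81a + 27b + 9c + 3d + e = -374
  256a + 64b + 16c + 4d + e = -1205
  625a + 125b + 25c + 5d + e = -2980
Solving the system yields a = -5, b = 1, c = 1, d = 0, e = -5.
So g(t) = -5t^4 + t^3 + t^2 - 5.
Then g(2) = -73.

-73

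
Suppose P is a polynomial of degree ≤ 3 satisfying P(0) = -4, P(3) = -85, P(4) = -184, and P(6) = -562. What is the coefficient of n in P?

Write P(n) = an^3 + bn^2 + cn + d. Substituting each data point gives a linear system:
  d = -4
  27a + 9b + 3c + d = -85
  64a + 16b + 4c + d = -184
  216a + 36b + 6c + d = -562
Solving the system yields a = -2, b = -4, c = 3, d = -4.
So P(n) = -2n^3 - 4n^2 + 3n - 4.
The coefficient of n is 3.

3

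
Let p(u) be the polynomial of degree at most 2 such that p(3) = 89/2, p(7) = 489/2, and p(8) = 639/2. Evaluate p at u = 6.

359/2

Write p(u) = au^2 + bu + c. Substituting each data point gives a linear system:
  9a + 3b + c = 89/2
  49a + 7b + c = 489/2
  64a + 8b + c = 639/2
Solving the system yields a = 5, b = 0, c = -1/2.
So p(u) = 5u^2 - 1/2.
Then p(6) = 359/2.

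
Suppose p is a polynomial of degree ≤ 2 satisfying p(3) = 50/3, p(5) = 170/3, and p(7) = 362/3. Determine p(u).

p(u) = 3u^2 - 4u + 5/3

Write p(u) = au^2 + bu + c. Substituting each data point gives a linear system:
  9a + 3b + c = 50/3
  25a + 5b + c = 170/3
  49a + 7b + c = 362/3
Solving the system yields a = 3, b = -4, c = 5/3.
So p(u) = 3u^2 - 4u + 5/3.
Check: p(3) = 50/3. ✓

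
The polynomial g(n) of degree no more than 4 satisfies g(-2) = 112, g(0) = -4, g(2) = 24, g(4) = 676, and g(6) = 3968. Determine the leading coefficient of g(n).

Write g(n) = an^4 + bn^3 + cn^2 + dn + e. Substituting each data point gives a linear system:
  16a - 8b + 4c - 2d + e = 112
  e = -4
  16a + 8b + 4c + 2d + e = 24
  256a + 64b + 16c + 4d + e = 676
  1296a + 216b + 36c + 6d + e = 3968
Solving the system yields a = 4, b = -6, c = 2, d = 2, e = -4.
So g(n) = 4n^4 - 6n^3 + 2n^2 + 2n - 4.
The leading coefficient is 4.

4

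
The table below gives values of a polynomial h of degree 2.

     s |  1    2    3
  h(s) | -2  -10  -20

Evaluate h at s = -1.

Write h(s) = as^2 + bs + c. Substituting each data point gives a linear system:
  a + b + c = -2
  4a + 2b + c = -10
  9a + 3b + c = -20
Solving the system yields a = -1, b = -5, c = 4.
So h(s) = -s² - 5s + 4.
Then h(-1) = 8.

8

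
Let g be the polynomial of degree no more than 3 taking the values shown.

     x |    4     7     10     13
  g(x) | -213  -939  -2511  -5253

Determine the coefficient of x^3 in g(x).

-2

Write g(x) = ax^3 + bx^2 + cx + d. Substituting each data point gives a linear system:
  64a + 16b + 4c + d = -213
  343a + 49b + 7c + d = -939
  1000a + 100b + 10c + d = -2511
  2197a + 169b + 13c + d = -5253
Solving the system yields a = -2, b = -5, c = -1, d = -1.
So g(x) = -2x³ - 5x² - x - 1.
The leading coefficient is -2.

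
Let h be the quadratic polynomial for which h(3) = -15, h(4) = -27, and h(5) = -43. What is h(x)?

h(x) = -2x^2 + 2x - 3

Using the Lagrange interpolation formula with nodes 3, 4, 5:
  L_0(x) = (x - 4)(x - 5) / 2
  L_1(x) = (x - 3)(x - 5) / -1
  L_2(x) = (x - 3)(x - 4) / 2
Then h(x) = -15·L_0(x) - 27·L_1(x) - 43·L_2(x).
Expanding and collecting terms gives h(x) = -2x^2 + 2x - 3.
Check: h(3) = -15. ✓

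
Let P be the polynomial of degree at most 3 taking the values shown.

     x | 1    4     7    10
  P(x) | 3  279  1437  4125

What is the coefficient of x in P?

Write P(x) = ax^3 + bx^2 + cx + d. Substituting each data point gives a linear system:
  a + b + c + d = 3
  64a + 16b + 4c + d = 279
  343a + 49b + 7c + d = 1437
  1000a + 100b + 10c + d = 4125
Solving the system yields a = 4, b = 1, c = 3, d = -5.
So P(x) = 4x^3 + x^2 + 3x - 5.
The coefficient of x is 3.

3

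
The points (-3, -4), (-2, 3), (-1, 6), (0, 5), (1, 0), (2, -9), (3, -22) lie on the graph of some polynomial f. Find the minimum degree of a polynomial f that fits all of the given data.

Forward differences of the values at u = -3, -2, -1, 0, 1, 2, 3:
  f  : -4  3  6  5  0  -9  -22
  Δ  : 7  3  -1  -5  -9  -13
  Δ^2: -4  -4  -4  -4  -4
  Δ^3: 0  0  0  0
  Δ^4: 0  0  0
  Δ^5: 0  0
  Δ^6: 0
The second differences are constant (-4) and nonzero, while all higher differences vanish, so the minimal degree is 2.

2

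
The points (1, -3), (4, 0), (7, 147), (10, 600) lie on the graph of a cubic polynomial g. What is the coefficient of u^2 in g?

-4

Write g(u) = au^3 + bu^2 + cu + d. Substituting each data point gives a linear system:
  a + b + c + d = -3
  64a + 16b + 4c + d = 0
  343a + 49b + 7c + d = 147
  1000a + 100b + 10c + d = 600
Solving the system yields a = 1, b = -4, c = 0, d = 0.
So g(u) = u^3 - 4u^2.
The coefficient of u^2 is -4.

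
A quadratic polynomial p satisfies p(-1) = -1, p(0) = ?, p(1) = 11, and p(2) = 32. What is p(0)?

0

The 3 known points determine the degree-2 polynomial uniquely.
Write p(s) = as^2 + bs + c. Substituting each data point gives a linear system:
  a - b + c = -1
  a + b + c = 11
  4a + 2b + c = 32
Solving the system yields a = 5, b = 6, c = 0.
So p(s) = 5s² + 6s.
Then p(0) = 0.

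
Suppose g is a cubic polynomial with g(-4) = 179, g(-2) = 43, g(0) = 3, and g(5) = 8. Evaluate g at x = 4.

19

Using the Lagrange interpolation formula with nodes -4, -2, 0, 5:
  L_0(x) = (x + 2)x(x - 5) / -72
  L_1(x) = (x + 4)x(x - 5) / 28
  L_2(x) = (x + 4)(x + 2)(x - 5) / -40
  L_3(x) = (x + 4)(x + 2)x / 315
Then g(x) = 179·L_0(x) + 43·L_1(x) + 3·L_2(x) + 8·L_3(x).
Expanding and collecting terms gives g(x) = -x^3 + 6x^2 - 4x + 3.
Evaluating at x = 4: g(4) = 19.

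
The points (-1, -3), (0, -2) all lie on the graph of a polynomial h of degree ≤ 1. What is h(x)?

h(x) = x - 2

Write h(x) = ax + b. Substituting each data point gives a linear system:
  -a + b = -3
  b = -2
Solving the system yields a = 1, b = -2.
So h(x) = x - 2.
Check: h(0) = -2. ✓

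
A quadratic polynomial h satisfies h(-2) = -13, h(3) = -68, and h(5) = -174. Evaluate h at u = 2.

Using the Lagrange interpolation formula with nodes -2, 3, 5:
  L_0(u) = (u - 3)(u - 5) / 35
  L_1(u) = (u + 2)(u - 5) / -10
  L_2(u) = (u + 2)(u - 3) / 14
Then h(u) = -13·L_0(u) - 68·L_1(u) - 174·L_2(u).
Expanding and collecting terms gives h(u) = -6u^2 - 5u + 1.
Evaluating at u = 2: h(2) = -33.

-33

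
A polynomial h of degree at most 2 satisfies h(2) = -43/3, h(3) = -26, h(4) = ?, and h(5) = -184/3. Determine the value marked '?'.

The 3 known points determine the degree-2 polynomial uniquely.
Write h(s) = as^2 + bs + c. Substituting each data point gives a linear system:
  4a + 2b + c = -43/3
  9a + 3b + c = -26
  25a + 5b + c = -184/3
Solving the system yields a = -2, b = -5/3, c = -3.
So h(s) = -2s² - (5/3)s - 3.
Then h(4) = -125/3.

-125/3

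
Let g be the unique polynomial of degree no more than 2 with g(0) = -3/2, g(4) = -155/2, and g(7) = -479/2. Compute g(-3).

-99/2

Using the Lagrange interpolation formula with nodes 0, 4, 7:
  L_0(u) = (u - 4)(u - 7) / 28
  L_1(u) = u(u - 7) / -12
  L_2(u) = u(u - 4) / 21
Then g(u) = -3/2·L_0(u) - 155/2·L_1(u) - 479/2·L_2(u).
Expanding and collecting terms gives g(u) = -5u^2 + u - 3/2.
Evaluating at u = -3: g(-3) = -99/2.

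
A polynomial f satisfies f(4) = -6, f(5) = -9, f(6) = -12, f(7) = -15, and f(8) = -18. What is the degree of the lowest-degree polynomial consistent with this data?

Forward differences of the values at s = 4, 5, 6, 7, 8:
  f  : -6  -9  -12  -15  -18
  Δ  : -3  -3  -3  -3
  Δ^2: 0  0  0
  Δ^3: 0  0
  Δ^4: 0
The first differences are constant (-3) and nonzero, while all higher differences vanish, so the minimal degree is 1.

1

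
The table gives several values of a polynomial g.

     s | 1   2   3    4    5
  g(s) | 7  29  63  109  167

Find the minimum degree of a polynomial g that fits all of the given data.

2

Forward differences of the values at s = 1, 2, 3, 4, 5:
  g  : 7  29  63  109  167
  Δ  : 22  34  46  58
  Δ^2: 12  12  12
  Δ^3: 0  0
  Δ^4: 0
The second differences are constant (12) and nonzero, while all higher differences vanish, so the minimal degree is 2.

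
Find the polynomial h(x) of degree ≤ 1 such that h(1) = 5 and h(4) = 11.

h(x) = 2x + 3

Write h(x) = ax + b. Substituting each data point gives a linear system:
  a + b = 5
  4a + b = 11
Solving the system yields a = 2, b = 3.
So h(x) = 2x + 3.
Check: h(1) = 5. ✓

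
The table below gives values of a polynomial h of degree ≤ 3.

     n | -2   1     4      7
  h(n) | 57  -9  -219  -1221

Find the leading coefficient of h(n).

-4

Write h(n) = an^3 + bn^2 + cn + d. Substituting each data point gives a linear system:
  -8a + 4b - 2c + d = 57
  a + b + c + d = -9
  64a + 16b + 4c + d = -219
  343a + 49b + 7c + d = -1221
Solving the system yields a = -4, b = 4, c = -6, d = -3.
So h(n) = -4n³ + 4n² - 6n - 3.
The leading coefficient is -4.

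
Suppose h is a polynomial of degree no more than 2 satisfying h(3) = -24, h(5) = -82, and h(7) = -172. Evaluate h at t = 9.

Using the Lagrange interpolation formula with nodes 3, 5, 7:
  L_0(t) = (t - 5)(t - 7) / 8
  L_1(t) = (t - 3)(t - 7) / -4
  L_2(t) = (t - 3)(t - 5) / 8
Then h(t) = -24·L_0(t) - 82·L_1(t) - 172·L_2(t).
Expanding and collecting terms gives h(t) = -4t^2 + 3t + 3.
Evaluating at t = 9: h(9) = -294.

-294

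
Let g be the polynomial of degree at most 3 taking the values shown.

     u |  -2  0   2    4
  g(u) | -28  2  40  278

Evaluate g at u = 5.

Using the Lagrange interpolation formula with nodes -2, 0, 2, 4:
  L_0(u) = u(u - 2)(u - 4) / -48
  L_1(u) = (u + 2)(u - 2)(u - 4) / 16
  L_2(u) = (u + 2)u(u - 4) / -16
  L_3(u) = (u + 2)u(u - 2) / 48
Then g(u) = -28·L_0(u) + 2·L_1(u) + 40·L_2(u) + 278·L_3(u).
Expanding and collecting terms gives g(u) = 4u^3 + u^2 + u + 2.
Evaluating at u = 5: g(5) = 532.

532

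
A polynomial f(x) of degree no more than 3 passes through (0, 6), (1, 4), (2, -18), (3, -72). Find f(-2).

-2

Using the Lagrange interpolation formula with nodes 0, 1, 2, 3:
  L_0(x) = (x - 1)(x - 2)(x - 3) / -6
  L_1(x) = x(x - 2)(x - 3) / 2
  L_2(x) = x(x - 1)(x - 3) / -2
  L_3(x) = x(x - 1)(x - 2) / 6
Then f(x) = 6·L_0(x) + 4·L_1(x) - 18·L_2(x) - 72·L_3(x).
Expanding and collecting terms gives f(x) = -2x^3 - 4x^2 + 4x + 6.
Evaluating at x = -2: f(-2) = -2.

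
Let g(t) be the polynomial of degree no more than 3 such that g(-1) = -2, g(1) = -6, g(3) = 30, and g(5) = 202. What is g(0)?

Write g(t) = at^3 + bt^2 + ct + d. Substituting each data point gives a linear system:
  -a + b - c + d = -2
  a + b + c + d = -6
  27a + 9b + 3c + d = 30
  125a + 25b + 5c + d = 202
Solving the system yields a = 2, b = -1, c = -4, d = -3.
So g(t) = 2t^3 - t^2 - 4t - 3.
Then g(0) = -3.

-3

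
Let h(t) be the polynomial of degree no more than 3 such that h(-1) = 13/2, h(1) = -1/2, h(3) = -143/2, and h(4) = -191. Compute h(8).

-1789

Write h(t) = at^3 + bt^2 + ct + d. Substituting each data point gives a linear system:
  -a + b - c + d = 13/2
  a + b + c + d = -1/2
  27a + 9b + 3c + d = -143/2
  64a + 16b + 4c + d = -191
Solving the system yields a = -4, b = 4, c = 1/2, d = -1.
So h(t) = -4t³ + 4t² + (1/2)t - 1.
Then h(8) = -1789.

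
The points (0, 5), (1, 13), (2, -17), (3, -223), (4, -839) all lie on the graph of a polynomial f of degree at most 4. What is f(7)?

-8927

Forward differences of the values at t = 0, 1, 2, 3, 4:
  f  : 5  13  -17  -223  -839
  Δ  : 8  -30  -206  -616
  Δ^2: -38  -176  -410
  Δ^3: -138  -234
  Δ^4: -96
The fourth differences are constant, confirming degree 4.
Interpolating (Newton forward form) and evaluating at t = 7 gives f(7) = -8927.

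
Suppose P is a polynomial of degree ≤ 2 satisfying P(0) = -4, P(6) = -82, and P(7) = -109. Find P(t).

Using the Lagrange interpolation formula with nodes 0, 6, 7:
  L_0(t) = (t - 6)(t - 7) / 42
  L_1(t) = t(t - 7) / -6
  L_2(t) = t(t - 6) / 7
Then P(t) = -4·L_0(t) - 82·L_1(t) - 109·L_2(t).
Expanding and collecting terms gives P(t) = -2t^2 - t - 4.
Check: P(7) = -109. ✓

P(t) = -2t^2 - t - 4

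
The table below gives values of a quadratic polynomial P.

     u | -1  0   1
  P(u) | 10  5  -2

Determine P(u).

P(u) = -u^2 - 6u + 5

Using the Lagrange interpolation formula with nodes -1, 0, 1:
  L_0(u) = u(u - 1) / 2
  L_1(u) = (u + 1)(u - 1) / -1
  L_2(u) = (u + 1)u / 2
Then P(u) = 10·L_0(u) + 5·L_1(u) - 2·L_2(u).
Expanding and collecting terms gives P(u) = -u² - 6u + 5.
Check: P(-1) = 10. ✓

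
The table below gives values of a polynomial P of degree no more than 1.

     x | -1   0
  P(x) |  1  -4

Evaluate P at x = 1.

Write P(x) = ax + b. Substituting each data point gives a linear system:
  -a + b = 1
  b = -4
Solving the system yields a = -5, b = -4.
So P(x) = -5x - 4.
Then P(1) = -9.

-9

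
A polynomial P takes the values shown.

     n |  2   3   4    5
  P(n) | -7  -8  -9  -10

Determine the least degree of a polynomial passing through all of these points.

Forward differences of the values at n = 2, 3, 4, 5:
  P  : -7  -8  -9  -10
  Δ  : -1  -1  -1
  Δ^2: 0  0
  Δ^3: 0
The first differences are constant (-1) and nonzero, while all higher differences vanish, so the minimal degree is 1.

1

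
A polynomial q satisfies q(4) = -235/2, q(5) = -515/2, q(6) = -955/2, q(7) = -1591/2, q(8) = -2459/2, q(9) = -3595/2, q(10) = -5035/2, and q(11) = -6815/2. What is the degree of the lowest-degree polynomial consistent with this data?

3

Forward differences of the values at s = 4, 5, 6, 7, 8, 9, 10, 11:
  q  : -235/2  -515/2  -955/2  -1591/2  -2459/2  -3595/2  -5035/2  -6815/2
  Δ  : -140  -220  -318  -434  -568  -720  -890
  Δ^2: -80  -98  -116  -134  -152  -170
  Δ^3: -18  -18  -18  -18  -18
  Δ^4: 0  0  0  0
  Δ^5: 0  0  0
  Δ^6: 0  0
  Δ^7: 0
The third differences are constant (-18) and nonzero, while all higher differences vanish, so the minimal degree is 3.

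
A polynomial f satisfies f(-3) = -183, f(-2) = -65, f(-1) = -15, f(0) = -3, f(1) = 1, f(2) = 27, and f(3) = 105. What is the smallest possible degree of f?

Forward differences of the values at n = -3, -2, -1, 0, 1, 2, 3:
  f  : -183  -65  -15  -3  1  27  105
  Δ  : 118  50  12  4  26  78
  Δ^2: -68  -38  -8  22  52
  Δ^3: 30  30  30  30
  Δ^4: 0  0  0
  Δ^5: 0  0
  Δ^6: 0
The third differences are constant (30) and nonzero, while all higher differences vanish, so the minimal degree is 3.

3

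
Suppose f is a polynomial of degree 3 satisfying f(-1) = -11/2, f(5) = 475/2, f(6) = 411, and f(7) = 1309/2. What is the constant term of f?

Write f(n) = an^3 + bn^2 + cn + d. Substituting each data point gives a linear system:
  -a + b - c + d = -11/2
  125a + 25b + 5c + d = 475/2
  216a + 36b + 6c + d = 411
  343a + 49b + 7c + d = 1309/2
Solving the system yields a = 2, b = -1, c = 5/2, d = 0.
So f(n) = 2n^3 - n^2 + (5/2)n.
The constant term is 0.

0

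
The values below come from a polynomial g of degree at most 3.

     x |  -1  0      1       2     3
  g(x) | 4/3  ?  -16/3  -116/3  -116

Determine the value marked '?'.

The 4 known points determine the degree-3 polynomial uniquely.
Write g(x) = ax^3 + bx^2 + cx + d. Substituting each data point gives a linear system:
  -a + b - c + d = 4/3
  a + b + c + d = -16/3
  8a + 4b + 2c + d = -116/3
  27a + 9b + 3c + d = -116
Solving the system yields a = -3, b = -4, c = -1/3, d = 2.
So g(x) = -3x^3 - 4x^2 - (1/3)x + 2.
Then g(0) = 2.

2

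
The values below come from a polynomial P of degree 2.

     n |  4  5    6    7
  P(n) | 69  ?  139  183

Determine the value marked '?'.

101

On equispaced nodes a degree-2 polynomial has vanishing third forward difference, so
  - P(4) + 3·P(5) - 3·P(6) + P(7) = 0.
Substituting the known values and solving for P(5):
  3·P(5) = 303
  P(5) = 101.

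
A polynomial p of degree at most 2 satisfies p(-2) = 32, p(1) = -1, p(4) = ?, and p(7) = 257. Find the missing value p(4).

74

On equispaced nodes a degree-2 polynomial has vanishing third forward difference, so
  - p(-2) + 3·p(1) - 3·p(4) + p(7) = 0.
Substituting the known values and solving for p(4):
  -3·p(4) = -222
  p(4) = 74.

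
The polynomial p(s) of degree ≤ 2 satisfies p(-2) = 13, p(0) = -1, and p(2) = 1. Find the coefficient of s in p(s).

Write p(s) = as^2 + bs + c. Substituting each data point gives a linear system:
  4a - 2b + c = 13
  c = -1
  4a + 2b + c = 1
Solving the system yields a = 2, b = -3, c = -1.
So p(s) = 2s^2 - 3s - 1.
The coefficient of s is -3.

-3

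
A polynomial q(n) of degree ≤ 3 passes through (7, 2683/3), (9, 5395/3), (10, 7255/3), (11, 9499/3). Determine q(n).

Using the Lagrange interpolation formula with nodes 7, 9, 10, 11:
  L_0(n) = (n - 9)(n - 10)(n - 11) / -24
  L_1(n) = (n - 7)(n - 10)(n - 11) / 4
  L_2(n) = (n - 7)(n - 9)(n - 11) / -3
  L_3(n) = (n - 7)(n - 9)(n - 10) / 8
Then q(n) = 2683/3·L_0(n) + 5395/3·L_1(n) + 7255/3·L_2(n) + 9499/3·L_3(n).
Expanding and collecting terms gives q(n) = 2n^3 + 4n^2 + 2n - 5/3.
Check: q(10) = 7255/3. ✓

q(n) = 2n^3 + 4n^2 + 2n - 5/3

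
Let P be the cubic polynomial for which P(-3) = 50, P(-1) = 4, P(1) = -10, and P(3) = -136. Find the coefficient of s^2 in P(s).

Write P(s) = as^3 + bs^2 + cs + d. Substituting each data point gives a linear system:
  -27a + 9b - 3c + d = 50
  -a + b - c + d = 4
  a + b + c + d = -10
  27a + 9b + 3c + d = -136
Solving the system yields a = -3, b = -5, c = -4, d = 2.
So P(s) = -3s^3 - 5s^2 - 4s + 2.
The coefficient of s^2 is -5.

-5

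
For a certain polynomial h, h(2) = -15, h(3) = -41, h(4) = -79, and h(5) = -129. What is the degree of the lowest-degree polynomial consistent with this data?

Forward differences of the values at n = 2, 3, 4, 5:
  h  : -15  -41  -79  -129
  Δ  : -26  -38  -50
  Δ^2: -12  -12
  Δ^3: 0
The second differences are constant (-12) and nonzero, while all higher differences vanish, so the minimal degree is 2.

2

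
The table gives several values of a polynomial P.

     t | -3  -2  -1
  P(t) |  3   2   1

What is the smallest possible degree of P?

Forward differences of the values at t = -3, -2, -1:
  P  : 3  2  1
  Δ  : -1  -1
  Δ^2: 0
The first differences are constant (-1) and nonzero, while all higher differences vanish, so the minimal degree is 1.

1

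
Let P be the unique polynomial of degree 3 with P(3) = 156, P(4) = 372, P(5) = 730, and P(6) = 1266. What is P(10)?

5910

Write P(t) = at^3 + bt^2 + ct + d. Substituting each data point gives a linear system:
  27a + 9b + 3c + d = 156
  64a + 16b + 4c + d = 372
  125a + 25b + 5c + d = 730
  216a + 36b + 6c + d = 1266
Solving the system yields a = 6, b = -1, c = 1, d = 0.
So P(t) = 6t³ - t² + t.
Then P(10) = 5910.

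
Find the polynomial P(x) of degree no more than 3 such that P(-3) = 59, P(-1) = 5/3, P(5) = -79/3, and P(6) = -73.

Write P(x) = ax^3 + bx^2 + cx + d. Substituting each data point gives a linear system:
  -27a + 9b - 3c + d = 59
  -a + b - c + d = 5/3
  125a + 25b + 5c + d = -79/3
  216a + 36b + 6c + d = -73
Solving the system yields a = -1, b = 4, c = 1/3, d = -3.
So P(x) = -x³ + 4x² + (1/3)x - 3.
Check: P(-3) = 59. ✓

P(x) = -x^3 + 4x^2 + (1/3)x - 3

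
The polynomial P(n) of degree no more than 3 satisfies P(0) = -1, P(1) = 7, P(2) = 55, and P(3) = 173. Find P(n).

P(n) = 5n^3 + 5n^2 - 2n - 1

Using the Lagrange interpolation formula with nodes 0, 1, 2, 3:
  L_0(n) = (n - 1)(n - 2)(n - 3) / -6
  L_1(n) = n(n - 2)(n - 3) / 2
  L_2(n) = n(n - 1)(n - 3) / -2
  L_3(n) = n(n - 1)(n - 2) / 6
Then P(n) = -1·L_0(n) + 7·L_1(n) + 55·L_2(n) + 173·L_3(n).
Expanding and collecting terms gives P(n) = 5n³ + 5n² - 2n - 1.
Check: P(1) = 7. ✓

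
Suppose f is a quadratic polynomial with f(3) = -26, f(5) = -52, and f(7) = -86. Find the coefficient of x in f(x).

-5

Write f(x) = ax^2 + bx + c. Substituting each data point gives a linear system:
  9a + 3b + c = -26
  25a + 5b + c = -52
  49a + 7b + c = -86
Solving the system yields a = -1, b = -5, c = -2.
So f(x) = -x^2 - 5x - 2.
The coefficient of x is -5.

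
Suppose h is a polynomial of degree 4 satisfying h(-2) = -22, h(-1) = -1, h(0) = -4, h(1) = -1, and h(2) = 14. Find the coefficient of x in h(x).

-3

Write h(x) = ax^4 + bx^3 + cx^2 + dx + e. Substituting each data point gives a linear system:
  16a - 8b + 4c - 2d + e = -22
  a - b + c - d + e = -1
  e = -4
  a + b + c + d + e = -1
  16a + 8b + 4c + 2d + e = 14
Solving the system yields a = -1, b = 3, c = 4, d = -3, e = -4.
So h(x) = -x^4 + 3x^3 + 4x^2 - 3x - 4.
The coefficient of x is -3.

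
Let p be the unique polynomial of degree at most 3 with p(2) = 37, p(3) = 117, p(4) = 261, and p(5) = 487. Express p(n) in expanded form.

Using the Lagrange interpolation formula with nodes 2, 3, 4, 5:
  L_0(n) = (n - 3)(n - 4)(n - 5) / -6
  L_1(n) = (n - 2)(n - 4)(n - 5) / 2
  L_2(n) = (n - 2)(n - 3)(n - 5) / -2
  L_3(n) = (n - 2)(n - 3)(n - 4) / 6
Then p(n) = 37·L_0(n) + 117·L_1(n) + 261·L_2(n) + 487·L_3(n).
Expanding and collecting terms gives p(n) = 3n³ + 5n² - 2n - 3.
Check: p(5) = 487. ✓

p(n) = 3n^3 + 5n^2 - 2n - 3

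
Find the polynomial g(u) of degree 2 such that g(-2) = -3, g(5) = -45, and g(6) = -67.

Write g(u) = au^2 + bu + c. Substituting each data point gives a linear system:
  4a - 2b + c = -3
  25a + 5b + c = -45
  36a + 6b + c = -67
Solving the system yields a = -2, b = 0, c = 5.
So g(u) = -2u^2 + 5.
Check: g(6) = -67. ✓

g(u) = -2u^2 + 5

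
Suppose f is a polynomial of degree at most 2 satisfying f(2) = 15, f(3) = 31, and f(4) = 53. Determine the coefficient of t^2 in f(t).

Write f(t) = at^2 + bt + c. Substituting each data point gives a linear system:
  4a + 2b + c = 15
  9a + 3b + c = 31
  16a + 4b + c = 53
Solving the system yields a = 3, b = 1, c = 1.
So f(t) = 3t² + t + 1.
The leading coefficient is 3.

3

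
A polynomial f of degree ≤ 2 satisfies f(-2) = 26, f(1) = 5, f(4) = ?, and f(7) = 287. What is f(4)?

92

On equispaced nodes a degree-2 polynomial has vanishing third forward difference, so
  - f(-2) + 3·f(1) - 3·f(4) + f(7) = 0.
Substituting the known values and solving for f(4):
  -3·f(4) = -276
  f(4) = 92.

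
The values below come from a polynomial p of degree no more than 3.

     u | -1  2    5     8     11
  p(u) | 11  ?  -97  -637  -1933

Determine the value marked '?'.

11

The 4 known points determine the degree-3 polynomial uniquely.
Write p(u) = au^3 + bu^2 + cu + d. Substituting each data point gives a linear system:
  -a + b - c + d = 11
  125a + 25b + 5c + d = -97
  512a + 64b + 8c + d = -637
  1331a + 121b + 11c + d = -1933
Solving the system yields a = -2, b = 6, c = 0, d = 3.
So p(u) = -2u³ + 6u² + 3.
Then p(2) = 11.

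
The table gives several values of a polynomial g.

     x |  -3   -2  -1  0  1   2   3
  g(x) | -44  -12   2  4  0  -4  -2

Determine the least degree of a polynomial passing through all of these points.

3

Forward differences of the values at x = -3, -2, -1, 0, 1, 2, 3:
  g  : -44  -12  2  4  0  -4  -2
  Δ  : 32  14  2  -4  -4  2
  Δ^2: -18  -12  -6  0  6
  Δ^3: 6  6  6  6
  Δ^4: 0  0  0
  Δ^5: 0  0
  Δ^6: 0
The third differences are constant (6) and nonzero, while all higher differences vanish, so the minimal degree is 3.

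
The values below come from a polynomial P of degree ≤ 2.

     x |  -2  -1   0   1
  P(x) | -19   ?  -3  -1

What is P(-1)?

-9

The 3 known points determine the degree-2 polynomial uniquely.
Write P(x) = ax^2 + bx + c. Substituting each data point gives a linear system:
  4a - 2b + c = -19
  c = -3
  a + b + c = -1
Solving the system yields a = -2, b = 4, c = -3.
So P(x) = -2x^2 + 4x - 3.
Then P(-1) = -9.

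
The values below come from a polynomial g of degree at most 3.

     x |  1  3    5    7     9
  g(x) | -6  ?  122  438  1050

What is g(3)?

The 4 known points determine the degree-3 polynomial uniquely.
Write g(x) = ax^3 + bx^2 + cx + d. Substituting each data point gives a linear system:
  a + b + c + d = -6
  125a + 25b + 5c + d = 122
  343a + 49b + 7c + d = 438
  729a + 81b + 9c + d = 1050
Solving the system yields a = 2, b = -5, c = 0, d = -3.
So g(x) = 2x^3 - 5x^2 - 3.
Then g(3) = 6.

6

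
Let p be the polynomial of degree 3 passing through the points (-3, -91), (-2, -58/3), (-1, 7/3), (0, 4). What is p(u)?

Using the Lagrange interpolation formula with nodes -3, -2, -1, 0:
  L_0(u) = (u + 2)(u + 1)u / -6
  L_1(u) = (u + 3)(u + 1)u / 2
  L_2(u) = (u + 3)(u + 2)u / -2
  L_3(u) = (u + 3)(u + 2)(u + 1) / 6
Then p(u) = -91·L_0(u) - 58/3·L_1(u) + 7/3·L_2(u) + 4·L_3(u).
Expanding and collecting terms gives p(u) = 5u^3 + 5u^2 + (5/3)u + 4.
Check: p(-2) = -58/3. ✓

p(u) = 5u^3 + 5u^2 + (5/3)u + 4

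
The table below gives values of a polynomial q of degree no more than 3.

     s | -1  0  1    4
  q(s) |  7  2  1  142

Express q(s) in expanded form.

Write q(s) = as^3 + bs^2 + cs + d. Substituting each data point gives a linear system:
  -a + b - c + d = 7
  d = 2
  a + b + c + d = 1
  64a + 16b + 4c + d = 142
Solving the system yields a = 2, b = 2, c = -5, d = 2.
So q(s) = 2s^3 + 2s^2 - 5s + 2.
Check: q(-1) = 7. ✓

q(s) = 2s^3 + 2s^2 - 5s + 2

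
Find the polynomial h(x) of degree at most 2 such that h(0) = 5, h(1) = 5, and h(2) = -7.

Write h(x) = ax^2 + bx + c. Substituting each data point gives a linear system:
  c = 5
  a + b + c = 5
  4a + 2b + c = -7
Solving the system yields a = -6, b = 6, c = 5.
So h(x) = -6x^2 + 6x + 5.
Check: h(0) = 5. ✓

h(x) = -6x^2 + 6x + 5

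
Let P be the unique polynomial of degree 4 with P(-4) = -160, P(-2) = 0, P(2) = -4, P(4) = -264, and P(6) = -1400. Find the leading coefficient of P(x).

Write P(x) = ax^4 + bx^3 + cx^2 + dx + e. Substituting each data point gives a linear system:
  256a - 64b + 16c - 4d + e = -160
  16a - 8b + 4c - 2d + e = 0
  16a + 8b + 4c + 2d + e = -4
  256a + 64b + 16c + 4d + e = -264
  1296a + 216b + 36c + 6d + e = -1400
Solving the system yields a = -1, b = -1, c = 5/2, d = 3, e = 4.
So P(x) = -x^4 - x^3 + (5/2)x^2 + 3x + 4.
The leading coefficient is -1.

-1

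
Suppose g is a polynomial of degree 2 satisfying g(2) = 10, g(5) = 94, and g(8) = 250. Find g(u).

g(u) = 4u^2 - 6

Using the Lagrange interpolation formula with nodes 2, 5, 8:
  L_0(u) = (u - 5)(u - 8) / 18
  L_1(u) = (u - 2)(u - 8) / -9
  L_2(u) = (u - 2)(u - 5) / 18
Then g(u) = 10·L_0(u) + 94·L_1(u) + 250·L_2(u).
Expanding and collecting terms gives g(u) = 4u^2 - 6.
Check: g(5) = 94. ✓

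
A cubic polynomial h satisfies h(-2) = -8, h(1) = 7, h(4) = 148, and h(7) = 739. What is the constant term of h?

4

Write h(n) = an^3 + bn^2 + cn + d. Substituting each data point gives a linear system:
  -8a + 4b - 2c + d = -8
  a + b + c + d = 7
  64a + 16b + 4c + d = 148
  343a + 49b + 7c + d = 739
Solving the system yields a = 2, b = 1, c = 0, d = 4.
So h(n) = 2n^3 + n^2 + 4.
The constant term is 4.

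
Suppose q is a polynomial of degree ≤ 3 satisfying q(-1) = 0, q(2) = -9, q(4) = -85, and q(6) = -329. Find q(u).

q(u) = -2u^3 + 3u^2 - 5

Write q(u) = au^3 + bu^2 + cu + d. Substituting each data point gives a linear system:
  -a + b - c + d = 0
  8a + 4b + 2c + d = -9
  64a + 16b + 4c + d = -85
  216a + 36b + 6c + d = -329
Solving the system yields a = -2, b = 3, c = 0, d = -5.
So q(u) = -2u^3 + 3u^2 - 5.
Check: q(2) = -9. ✓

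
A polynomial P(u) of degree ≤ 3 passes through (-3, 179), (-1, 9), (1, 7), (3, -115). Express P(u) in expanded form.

Write P(u) = au^3 + bu^2 + cu + d. Substituting each data point gives a linear system:
  -27a + 9b - 3c + d = 179
  -a + b - c + d = 9
  a + b + c + d = 7
  27a + 9b + 3c + d = -115
Solving the system yields a = -6, b = 3, c = 5, d = 5.
So P(u) = -6u³ + 3u² + 5u + 5.
Check: P(-3) = 179. ✓

P(u) = -6u^3 + 3u^2 + 5u + 5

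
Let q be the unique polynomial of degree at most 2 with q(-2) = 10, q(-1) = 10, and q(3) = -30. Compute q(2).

Write q(x) = ax^2 + bx + c. Substituting each data point gives a linear system:
  4a - 2b + c = 10
  a - b + c = 10
  9a + 3b + c = -30
Solving the system yields a = -2, b = -6, c = 6.
So q(x) = -2x^2 - 6x + 6.
Then q(2) = -14.

-14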